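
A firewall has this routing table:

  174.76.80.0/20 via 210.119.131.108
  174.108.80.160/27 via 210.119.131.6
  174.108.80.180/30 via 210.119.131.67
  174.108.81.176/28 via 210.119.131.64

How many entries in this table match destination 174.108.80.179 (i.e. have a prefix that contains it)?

1

Prefixes containing 174.108.80.179:
  174.108.80.160/27 (174.108.80.160 - 174.108.80.191)
Total matching entries: 1.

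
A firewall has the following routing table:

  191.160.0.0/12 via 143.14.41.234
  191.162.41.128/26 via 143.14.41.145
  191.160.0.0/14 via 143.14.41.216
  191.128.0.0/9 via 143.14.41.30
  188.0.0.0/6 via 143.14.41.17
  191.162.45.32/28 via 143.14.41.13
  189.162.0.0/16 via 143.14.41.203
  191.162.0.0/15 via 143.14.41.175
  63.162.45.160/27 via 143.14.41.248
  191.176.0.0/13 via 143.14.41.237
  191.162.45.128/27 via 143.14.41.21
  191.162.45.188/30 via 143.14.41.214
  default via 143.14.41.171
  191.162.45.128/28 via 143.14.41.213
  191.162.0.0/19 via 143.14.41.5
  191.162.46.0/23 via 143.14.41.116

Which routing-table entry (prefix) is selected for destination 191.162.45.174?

191.162.0.0/15

Entries matching 191.162.45.174:
  0.0.0.0/0 (default, matches everything)
  188.0.0.0/6 (188.0.0.0 - 191.255.255.255)
  191.128.0.0/9 (191.128.0.0 - 191.255.255.255)
  191.160.0.0/12 (191.160.0.0 - 191.175.255.255)
  191.160.0.0/14 (191.160.0.0 - 191.163.255.255)
  191.162.0.0/15 (191.162.0.0 - 191.163.255.255)
Most specific is 191.162.0.0/15.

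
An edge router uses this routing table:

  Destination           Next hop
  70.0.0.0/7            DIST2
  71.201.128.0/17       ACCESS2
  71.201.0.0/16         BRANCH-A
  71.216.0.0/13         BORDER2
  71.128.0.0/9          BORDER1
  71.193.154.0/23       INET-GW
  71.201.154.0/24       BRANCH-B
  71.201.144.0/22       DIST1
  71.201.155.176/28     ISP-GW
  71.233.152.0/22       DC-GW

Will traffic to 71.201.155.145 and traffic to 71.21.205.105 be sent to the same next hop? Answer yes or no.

71.201.155.145: longest match 71.201.128.0/17 -> ACCESS2
71.21.205.105: longest match 70.0.0.0/7 -> DIST2

no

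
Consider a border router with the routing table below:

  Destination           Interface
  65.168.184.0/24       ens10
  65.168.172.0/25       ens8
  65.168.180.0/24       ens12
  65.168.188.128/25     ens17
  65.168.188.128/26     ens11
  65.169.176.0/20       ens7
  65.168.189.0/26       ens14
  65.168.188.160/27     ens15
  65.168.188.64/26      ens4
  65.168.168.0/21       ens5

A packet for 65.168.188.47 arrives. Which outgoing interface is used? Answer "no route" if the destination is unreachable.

no route

No entry's prefix contains 65.168.188.47; there is no default route.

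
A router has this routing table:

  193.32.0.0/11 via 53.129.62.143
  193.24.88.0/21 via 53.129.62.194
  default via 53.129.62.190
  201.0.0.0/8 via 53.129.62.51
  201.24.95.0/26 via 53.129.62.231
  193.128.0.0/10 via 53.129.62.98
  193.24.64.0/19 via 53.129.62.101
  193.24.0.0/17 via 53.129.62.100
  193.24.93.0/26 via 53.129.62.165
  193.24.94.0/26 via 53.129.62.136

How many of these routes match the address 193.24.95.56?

4

Prefixes containing 193.24.95.56:
  0.0.0.0/0 (default, matches everything)
  193.24.0.0/17 (193.24.0.0 - 193.24.127.255)
  193.24.64.0/19 (193.24.64.0 - 193.24.95.255)
  193.24.88.0/21 (193.24.88.0 - 193.24.95.255)
Total matching entries: 4.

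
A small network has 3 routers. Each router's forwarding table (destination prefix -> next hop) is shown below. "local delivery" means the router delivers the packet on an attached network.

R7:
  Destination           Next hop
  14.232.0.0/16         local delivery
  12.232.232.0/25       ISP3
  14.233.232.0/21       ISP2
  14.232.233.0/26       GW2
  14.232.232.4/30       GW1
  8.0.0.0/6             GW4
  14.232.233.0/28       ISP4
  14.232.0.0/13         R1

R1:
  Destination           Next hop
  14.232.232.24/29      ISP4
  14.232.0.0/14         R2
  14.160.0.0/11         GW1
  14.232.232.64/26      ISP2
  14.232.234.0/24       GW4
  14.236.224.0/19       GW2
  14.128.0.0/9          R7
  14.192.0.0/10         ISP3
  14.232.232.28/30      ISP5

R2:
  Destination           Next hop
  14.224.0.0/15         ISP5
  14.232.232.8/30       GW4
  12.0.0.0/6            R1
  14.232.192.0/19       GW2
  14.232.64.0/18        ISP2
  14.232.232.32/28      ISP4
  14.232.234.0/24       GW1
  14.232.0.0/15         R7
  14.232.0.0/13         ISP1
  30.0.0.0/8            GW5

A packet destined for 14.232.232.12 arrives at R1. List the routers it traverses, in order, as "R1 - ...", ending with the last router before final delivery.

R1 - R2 - R7

At R1: longest match for 14.232.232.12 is 14.232.0.0/14 -> R2
At R2: longest match for 14.232.232.12 is 14.232.0.0/15 -> R7
At R7: longest match for 14.232.232.12 is 14.232.0.0/16 -> local delivery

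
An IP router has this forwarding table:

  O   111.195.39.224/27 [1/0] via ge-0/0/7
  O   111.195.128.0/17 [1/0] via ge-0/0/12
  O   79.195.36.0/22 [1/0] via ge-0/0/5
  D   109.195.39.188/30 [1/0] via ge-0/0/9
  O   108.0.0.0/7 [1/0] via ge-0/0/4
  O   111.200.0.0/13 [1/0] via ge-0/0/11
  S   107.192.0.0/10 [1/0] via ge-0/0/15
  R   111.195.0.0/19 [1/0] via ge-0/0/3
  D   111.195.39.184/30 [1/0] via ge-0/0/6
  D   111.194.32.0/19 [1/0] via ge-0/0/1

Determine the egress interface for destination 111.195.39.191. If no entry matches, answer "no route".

No entry's prefix contains 111.195.39.191; there is no default route.

no route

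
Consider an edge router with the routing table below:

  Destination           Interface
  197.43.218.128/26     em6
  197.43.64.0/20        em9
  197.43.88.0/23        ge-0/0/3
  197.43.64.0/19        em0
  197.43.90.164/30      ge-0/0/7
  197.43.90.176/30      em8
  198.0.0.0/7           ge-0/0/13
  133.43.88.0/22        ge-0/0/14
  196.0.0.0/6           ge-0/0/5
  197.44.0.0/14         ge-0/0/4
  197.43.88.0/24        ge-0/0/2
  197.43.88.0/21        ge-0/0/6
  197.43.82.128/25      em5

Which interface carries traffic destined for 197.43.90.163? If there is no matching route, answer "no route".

Routes whose prefix contains 197.43.90.163:
  196.0.0.0/6 (196.0.0.0 - 199.255.255.255) -> ge-0/0/5
  197.43.64.0/19 (197.43.64.0 - 197.43.95.255) -> em0
  197.43.88.0/21 (197.43.88.0 - 197.43.95.255) -> ge-0/0/6
More-specific entries that do NOT match:
  197.43.90.164/30 (197.43.90.164 - 197.43.90.167) does not contain 197.43.90.163
  197.43.90.176/30 (197.43.90.176 - 197.43.90.179) does not contain 197.43.90.163
  197.43.218.128/26 (197.43.218.128 - 197.43.218.191) does not contain 197.43.90.163
  197.43.82.128/25 (197.43.82.128 - 197.43.82.255) does not contain 197.43.90.163
  197.43.88.0/24 (197.43.88.0 - 197.43.88.255) does not contain 197.43.90.163
  197.43.88.0/23 (197.43.88.0 - 197.43.89.255) does not contain 197.43.90.163
  133.43.88.0/22 (133.43.88.0 - 133.43.91.255) does not contain 197.43.90.163
Longest matching prefix is /21 -> interface ge-0/0/6.

ge-0/0/6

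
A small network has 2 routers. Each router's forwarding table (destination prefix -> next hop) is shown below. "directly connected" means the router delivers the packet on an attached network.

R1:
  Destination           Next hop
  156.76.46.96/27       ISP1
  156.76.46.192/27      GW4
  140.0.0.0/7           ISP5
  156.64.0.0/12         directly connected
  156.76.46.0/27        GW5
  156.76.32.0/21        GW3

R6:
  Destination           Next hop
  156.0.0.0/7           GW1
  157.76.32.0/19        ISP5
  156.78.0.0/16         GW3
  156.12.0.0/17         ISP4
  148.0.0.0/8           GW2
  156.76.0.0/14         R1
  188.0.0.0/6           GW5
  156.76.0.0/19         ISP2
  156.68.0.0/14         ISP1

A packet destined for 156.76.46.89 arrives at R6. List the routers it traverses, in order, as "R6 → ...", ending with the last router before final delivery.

At R6: longest match for 156.76.46.89 is 156.76.0.0/14 -> R1
At R1: longest match for 156.76.46.89 is 156.64.0.0/12 -> directly connected

R6 → R1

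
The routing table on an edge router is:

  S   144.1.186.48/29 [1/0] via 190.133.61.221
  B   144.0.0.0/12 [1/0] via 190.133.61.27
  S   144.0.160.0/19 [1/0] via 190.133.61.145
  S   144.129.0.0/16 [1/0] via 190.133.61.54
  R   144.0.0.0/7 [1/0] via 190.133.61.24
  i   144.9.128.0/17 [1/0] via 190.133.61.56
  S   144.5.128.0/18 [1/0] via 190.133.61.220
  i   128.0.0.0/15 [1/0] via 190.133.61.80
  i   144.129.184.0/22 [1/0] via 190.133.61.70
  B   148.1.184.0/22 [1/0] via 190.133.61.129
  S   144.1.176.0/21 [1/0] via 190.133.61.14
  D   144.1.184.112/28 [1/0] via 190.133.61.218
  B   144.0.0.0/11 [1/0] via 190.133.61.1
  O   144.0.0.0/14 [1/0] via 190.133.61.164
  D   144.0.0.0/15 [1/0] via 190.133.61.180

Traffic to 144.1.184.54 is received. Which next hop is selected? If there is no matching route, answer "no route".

190.133.61.180

Routes whose prefix contains 144.1.184.54:
  144.0.0.0/7 (144.0.0.0 - 145.255.255.255) -> 190.133.61.24
  144.0.0.0/11 (144.0.0.0 - 144.31.255.255) -> 190.133.61.1
  144.0.0.0/12 (144.0.0.0 - 144.15.255.255) -> 190.133.61.27
  144.0.0.0/14 (144.0.0.0 - 144.3.255.255) -> 190.133.61.164
  144.0.0.0/15 (144.0.0.0 - 144.1.255.255) -> 190.133.61.180
More-specific entries that do NOT match:
  144.1.186.48/29 (144.1.186.48 - 144.1.186.55) does not contain 144.1.184.54
  144.1.184.112/28 (144.1.184.112 - 144.1.184.127) does not contain 144.1.184.54
  144.129.184.0/22 (144.129.184.0 - 144.129.187.255) does not contain 144.1.184.54
  148.1.184.0/22 (148.1.184.0 - 148.1.187.255) does not contain 144.1.184.54
  144.1.176.0/21 (144.1.176.0 - 144.1.183.255) does not contain 144.1.184.54
  144.0.160.0/19 (144.0.160.0 - 144.0.191.255) does not contain 144.1.184.54
  144.5.128.0/18 (144.5.128.0 - 144.5.191.255) does not contain 144.1.184.54
  144.9.128.0/17 (144.9.128.0 - 144.9.255.255) does not contain 144.1.184.54
  144.129.0.0/16 (144.129.0.0 - 144.129.255.255) does not contain 144.1.184.54
Longest matching prefix is /15 -> next hop 190.133.61.180.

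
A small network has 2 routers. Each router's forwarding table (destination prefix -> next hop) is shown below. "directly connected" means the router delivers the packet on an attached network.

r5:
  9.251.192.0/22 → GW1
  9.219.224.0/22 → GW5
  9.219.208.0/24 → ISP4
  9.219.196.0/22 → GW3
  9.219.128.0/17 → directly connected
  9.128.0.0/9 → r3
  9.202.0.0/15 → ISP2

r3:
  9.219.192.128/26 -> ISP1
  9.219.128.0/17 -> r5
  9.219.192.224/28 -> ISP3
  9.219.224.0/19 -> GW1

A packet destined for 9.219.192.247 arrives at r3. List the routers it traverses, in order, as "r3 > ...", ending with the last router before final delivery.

At r3: longest match for 9.219.192.247 is 9.219.128.0/17 -> r5
At r5: longest match for 9.219.192.247 is 9.219.128.0/17 -> directly connected

r3 > r5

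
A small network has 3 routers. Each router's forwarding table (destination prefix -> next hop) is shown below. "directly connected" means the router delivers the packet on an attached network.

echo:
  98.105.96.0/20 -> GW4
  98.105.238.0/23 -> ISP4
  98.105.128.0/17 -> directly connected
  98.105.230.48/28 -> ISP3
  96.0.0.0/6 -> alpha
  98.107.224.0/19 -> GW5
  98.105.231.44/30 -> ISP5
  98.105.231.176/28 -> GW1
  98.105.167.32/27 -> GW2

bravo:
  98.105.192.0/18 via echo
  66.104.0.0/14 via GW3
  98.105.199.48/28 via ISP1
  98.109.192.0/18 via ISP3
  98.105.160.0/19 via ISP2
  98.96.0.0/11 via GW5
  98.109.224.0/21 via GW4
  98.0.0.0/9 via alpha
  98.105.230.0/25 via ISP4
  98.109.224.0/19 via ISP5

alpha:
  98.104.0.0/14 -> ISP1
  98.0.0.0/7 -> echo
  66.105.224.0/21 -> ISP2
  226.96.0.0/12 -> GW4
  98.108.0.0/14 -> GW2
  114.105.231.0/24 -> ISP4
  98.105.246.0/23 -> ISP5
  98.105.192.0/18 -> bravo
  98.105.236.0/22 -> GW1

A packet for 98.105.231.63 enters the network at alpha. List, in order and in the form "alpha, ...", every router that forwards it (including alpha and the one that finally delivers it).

At alpha: longest match for 98.105.231.63 is 98.105.192.0/18 -> bravo
At bravo: longest match for 98.105.231.63 is 98.105.192.0/18 -> echo
At echo: longest match for 98.105.231.63 is 98.105.128.0/17 -> directly connected

alpha, bravo, echo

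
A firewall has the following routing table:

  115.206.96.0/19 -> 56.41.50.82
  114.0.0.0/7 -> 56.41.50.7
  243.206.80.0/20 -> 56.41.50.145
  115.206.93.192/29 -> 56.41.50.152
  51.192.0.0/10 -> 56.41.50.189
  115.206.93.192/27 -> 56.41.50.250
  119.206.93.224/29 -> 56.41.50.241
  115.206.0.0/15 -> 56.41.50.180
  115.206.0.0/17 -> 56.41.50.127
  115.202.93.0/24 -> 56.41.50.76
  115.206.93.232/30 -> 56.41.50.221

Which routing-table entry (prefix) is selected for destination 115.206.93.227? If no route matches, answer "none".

115.206.0.0/17

Entries matching 115.206.93.227:
  114.0.0.0/7 (114.0.0.0 - 115.255.255.255)
  115.206.0.0/15 (115.206.0.0 - 115.207.255.255)
  115.206.0.0/17 (115.206.0.0 - 115.206.127.255)
Most specific is 115.206.0.0/17.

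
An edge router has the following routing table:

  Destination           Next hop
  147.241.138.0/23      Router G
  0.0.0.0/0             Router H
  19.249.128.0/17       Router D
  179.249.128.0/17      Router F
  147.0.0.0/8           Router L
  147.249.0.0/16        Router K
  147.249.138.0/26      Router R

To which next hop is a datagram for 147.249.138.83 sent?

Routes whose prefix contains 147.249.138.83:
  0.0.0.0/0 (default, matches everything) -> Router H
  147.0.0.0/8 (147.0.0.0 - 147.255.255.255) -> Router L
  147.249.0.0/16 (147.249.0.0 - 147.249.255.255) -> Router K
More-specific entries that do NOT match:
  147.249.138.0/26 (147.249.138.0 - 147.249.138.63) does not contain 147.249.138.83
  147.241.138.0/23 (147.241.138.0 - 147.241.139.255) does not contain 147.249.138.83
  19.249.128.0/17 (19.249.128.0 - 19.249.255.255) does not contain 147.249.138.83
  179.249.128.0/17 (179.249.128.0 - 179.249.255.255) does not contain 147.249.138.83
Longest matching prefix is /16 -> next hop Router K.

Router K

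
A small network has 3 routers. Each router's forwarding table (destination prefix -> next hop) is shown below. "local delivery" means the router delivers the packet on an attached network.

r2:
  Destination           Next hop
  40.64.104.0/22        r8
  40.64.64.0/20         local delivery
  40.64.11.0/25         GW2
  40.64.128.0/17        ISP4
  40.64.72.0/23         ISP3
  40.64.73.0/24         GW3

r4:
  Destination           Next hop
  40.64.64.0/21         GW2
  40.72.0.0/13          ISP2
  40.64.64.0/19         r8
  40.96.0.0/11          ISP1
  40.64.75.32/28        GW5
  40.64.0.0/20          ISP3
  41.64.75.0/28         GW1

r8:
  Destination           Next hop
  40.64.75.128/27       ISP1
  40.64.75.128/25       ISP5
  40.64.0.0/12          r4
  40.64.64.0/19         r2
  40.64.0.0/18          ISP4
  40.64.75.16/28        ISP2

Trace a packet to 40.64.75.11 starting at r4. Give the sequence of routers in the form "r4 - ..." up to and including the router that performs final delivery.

At r4: longest match for 40.64.75.11 is 40.64.64.0/19 -> r8
At r8: longest match for 40.64.75.11 is 40.64.64.0/19 -> r2
At r2: longest match for 40.64.75.11 is 40.64.64.0/20 -> local delivery

r4 - r8 - r2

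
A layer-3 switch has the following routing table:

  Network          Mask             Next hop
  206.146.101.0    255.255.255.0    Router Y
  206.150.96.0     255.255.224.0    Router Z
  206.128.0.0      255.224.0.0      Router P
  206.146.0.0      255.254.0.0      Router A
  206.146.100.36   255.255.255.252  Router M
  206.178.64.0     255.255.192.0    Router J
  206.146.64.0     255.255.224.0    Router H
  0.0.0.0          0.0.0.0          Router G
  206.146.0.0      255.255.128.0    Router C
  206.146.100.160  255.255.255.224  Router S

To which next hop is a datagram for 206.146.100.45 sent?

Routes whose prefix contains 206.146.100.45:
  0.0.0.0/0 (default, matches everything) -> Router G
  206.128.0.0/11 (206.128.0.0 - 206.159.255.255) -> Router P
  206.146.0.0/15 (206.146.0.0 - 206.147.255.255) -> Router A
  206.146.0.0/17 (206.146.0.0 - 206.146.127.255) -> Router C
More-specific entries that do NOT match:
  206.146.100.36/30 (206.146.100.36 - 206.146.100.39) does not contain 206.146.100.45
  206.146.100.160/27 (206.146.100.160 - 206.146.100.191) does not contain 206.146.100.45
  206.146.101.0/24 (206.146.101.0 - 206.146.101.255) does not contain 206.146.100.45
  206.150.96.0/19 (206.150.96.0 - 206.150.127.255) does not contain 206.146.100.45
  206.146.64.0/19 (206.146.64.0 - 206.146.95.255) does not contain 206.146.100.45
  206.178.64.0/18 (206.178.64.0 - 206.178.127.255) does not contain 206.146.100.45
Longest matching prefix is /17 -> next hop Router C.

Router C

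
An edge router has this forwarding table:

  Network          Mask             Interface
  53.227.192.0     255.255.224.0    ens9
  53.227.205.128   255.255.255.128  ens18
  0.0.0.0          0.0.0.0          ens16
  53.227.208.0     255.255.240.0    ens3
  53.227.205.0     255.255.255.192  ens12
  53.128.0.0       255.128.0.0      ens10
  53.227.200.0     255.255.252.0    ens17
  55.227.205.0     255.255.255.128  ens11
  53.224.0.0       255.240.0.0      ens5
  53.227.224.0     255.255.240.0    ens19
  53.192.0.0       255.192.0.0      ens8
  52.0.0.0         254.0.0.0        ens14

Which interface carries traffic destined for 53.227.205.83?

Routes whose prefix contains 53.227.205.83:
  0.0.0.0/0 (default, matches everything) -> ens16
  52.0.0.0/7 (52.0.0.0 - 53.255.255.255) -> ens14
  53.128.0.0/9 (53.128.0.0 - 53.255.255.255) -> ens10
  53.192.0.0/10 (53.192.0.0 - 53.255.255.255) -> ens8
  53.224.0.0/12 (53.224.0.0 - 53.239.255.255) -> ens5
  53.227.192.0/19 (53.227.192.0 - 53.227.223.255) -> ens9
More-specific entries that do NOT match:
  53.227.205.0/26 (53.227.205.0 - 53.227.205.63) does not contain 53.227.205.83
  53.227.205.128/25 (53.227.205.128 - 53.227.205.255) does not contain 53.227.205.83
  55.227.205.0/25 (55.227.205.0 - 55.227.205.127) does not contain 53.227.205.83
  53.227.200.0/22 (53.227.200.0 - 53.227.203.255) does not contain 53.227.205.83
  53.227.208.0/20 (53.227.208.0 - 53.227.223.255) does not contain 53.227.205.83
  53.227.224.0/20 (53.227.224.0 - 53.227.239.255) does not contain 53.227.205.83
Longest matching prefix is /19 -> interface ens9.

ens9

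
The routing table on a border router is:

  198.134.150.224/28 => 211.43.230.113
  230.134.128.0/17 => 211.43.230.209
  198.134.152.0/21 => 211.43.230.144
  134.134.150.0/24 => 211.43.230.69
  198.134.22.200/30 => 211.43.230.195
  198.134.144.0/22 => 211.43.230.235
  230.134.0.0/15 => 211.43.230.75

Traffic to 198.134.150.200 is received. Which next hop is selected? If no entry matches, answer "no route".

no route

No entry's prefix contains 198.134.150.200; there is no default route.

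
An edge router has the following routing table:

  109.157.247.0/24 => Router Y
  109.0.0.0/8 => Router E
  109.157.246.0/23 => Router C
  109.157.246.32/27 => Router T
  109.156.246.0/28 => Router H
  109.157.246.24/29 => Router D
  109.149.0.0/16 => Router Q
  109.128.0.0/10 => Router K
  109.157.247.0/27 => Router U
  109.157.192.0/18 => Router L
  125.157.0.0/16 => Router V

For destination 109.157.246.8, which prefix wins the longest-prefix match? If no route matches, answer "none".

109.157.246.0/23

Entries matching 109.157.246.8:
  109.0.0.0/8 (109.0.0.0 - 109.255.255.255)
  109.128.0.0/10 (109.128.0.0 - 109.191.255.255)
  109.157.192.0/18 (109.157.192.0 - 109.157.255.255)
  109.157.246.0/23 (109.157.246.0 - 109.157.247.255)
Most specific is 109.157.246.0/23.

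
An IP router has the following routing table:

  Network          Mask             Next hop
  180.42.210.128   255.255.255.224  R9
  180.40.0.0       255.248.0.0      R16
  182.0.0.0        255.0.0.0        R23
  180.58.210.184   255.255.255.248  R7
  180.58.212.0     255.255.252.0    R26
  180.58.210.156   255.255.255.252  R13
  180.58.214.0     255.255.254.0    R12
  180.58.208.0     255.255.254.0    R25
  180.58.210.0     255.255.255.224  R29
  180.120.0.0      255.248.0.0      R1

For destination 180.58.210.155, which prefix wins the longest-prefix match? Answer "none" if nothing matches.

180.58.210.155 is outside every listed prefix and there is no default route.

none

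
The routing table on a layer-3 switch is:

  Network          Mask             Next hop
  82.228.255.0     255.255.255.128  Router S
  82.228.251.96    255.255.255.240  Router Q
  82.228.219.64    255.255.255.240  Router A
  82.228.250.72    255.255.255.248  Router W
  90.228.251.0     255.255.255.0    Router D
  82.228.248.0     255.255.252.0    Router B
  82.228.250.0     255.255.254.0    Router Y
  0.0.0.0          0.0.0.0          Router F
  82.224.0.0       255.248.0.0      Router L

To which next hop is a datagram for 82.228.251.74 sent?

Router Y

Routes whose prefix contains 82.228.251.74:
  0.0.0.0/0 (default, matches everything) -> Router F
  82.224.0.0/13 (82.224.0.0 - 82.231.255.255) -> Router L
  82.228.248.0/22 (82.228.248.0 - 82.228.251.255) -> Router B
  82.228.250.0/23 (82.228.250.0 - 82.228.251.255) -> Router Y
More-specific entries that do NOT match:
  82.228.250.72/29 (82.228.250.72 - 82.228.250.79) does not contain 82.228.251.74
  82.228.251.96/28 (82.228.251.96 - 82.228.251.111) does not contain 82.228.251.74
  82.228.219.64/28 (82.228.219.64 - 82.228.219.79) does not contain 82.228.251.74
  82.228.255.0/25 (82.228.255.0 - 82.228.255.127) does not contain 82.228.251.74
  90.228.251.0/24 (90.228.251.0 - 90.228.251.255) does not contain 82.228.251.74
Longest matching prefix is /23 -> next hop Router Y.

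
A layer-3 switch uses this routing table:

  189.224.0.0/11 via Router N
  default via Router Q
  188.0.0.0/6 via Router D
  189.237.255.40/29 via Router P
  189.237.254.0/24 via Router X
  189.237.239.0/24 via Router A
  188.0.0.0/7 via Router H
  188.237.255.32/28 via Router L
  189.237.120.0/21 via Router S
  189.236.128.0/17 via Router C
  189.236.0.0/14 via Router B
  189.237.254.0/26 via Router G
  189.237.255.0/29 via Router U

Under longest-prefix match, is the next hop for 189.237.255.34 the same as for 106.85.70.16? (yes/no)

189.237.255.34: longest match 189.236.0.0/14 -> Router B
106.85.70.16: longest match 0.0.0.0/0 -> Router Q

no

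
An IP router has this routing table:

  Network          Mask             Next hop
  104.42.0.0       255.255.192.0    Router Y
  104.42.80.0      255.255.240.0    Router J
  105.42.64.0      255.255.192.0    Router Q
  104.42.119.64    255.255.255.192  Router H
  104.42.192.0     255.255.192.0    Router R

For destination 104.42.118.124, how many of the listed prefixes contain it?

No listed prefix contains 104.42.118.124.
Total matching entries: 0.

0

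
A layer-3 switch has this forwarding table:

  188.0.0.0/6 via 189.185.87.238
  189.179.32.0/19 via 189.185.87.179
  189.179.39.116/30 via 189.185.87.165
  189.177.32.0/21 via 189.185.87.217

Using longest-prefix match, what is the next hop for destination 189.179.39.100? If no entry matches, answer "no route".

Routes whose prefix contains 189.179.39.100:
  188.0.0.0/6 (188.0.0.0 - 191.255.255.255) -> 189.185.87.238
  189.179.32.0/19 (189.179.32.0 - 189.179.63.255) -> 189.185.87.179
More-specific entries that do NOT match:
  189.179.39.116/30 (189.179.39.116 - 189.179.39.119) does not contain 189.179.39.100
  189.177.32.0/21 (189.177.32.0 - 189.177.39.255) does not contain 189.179.39.100
Longest matching prefix is /19 -> next hop 189.185.87.179.

189.185.87.179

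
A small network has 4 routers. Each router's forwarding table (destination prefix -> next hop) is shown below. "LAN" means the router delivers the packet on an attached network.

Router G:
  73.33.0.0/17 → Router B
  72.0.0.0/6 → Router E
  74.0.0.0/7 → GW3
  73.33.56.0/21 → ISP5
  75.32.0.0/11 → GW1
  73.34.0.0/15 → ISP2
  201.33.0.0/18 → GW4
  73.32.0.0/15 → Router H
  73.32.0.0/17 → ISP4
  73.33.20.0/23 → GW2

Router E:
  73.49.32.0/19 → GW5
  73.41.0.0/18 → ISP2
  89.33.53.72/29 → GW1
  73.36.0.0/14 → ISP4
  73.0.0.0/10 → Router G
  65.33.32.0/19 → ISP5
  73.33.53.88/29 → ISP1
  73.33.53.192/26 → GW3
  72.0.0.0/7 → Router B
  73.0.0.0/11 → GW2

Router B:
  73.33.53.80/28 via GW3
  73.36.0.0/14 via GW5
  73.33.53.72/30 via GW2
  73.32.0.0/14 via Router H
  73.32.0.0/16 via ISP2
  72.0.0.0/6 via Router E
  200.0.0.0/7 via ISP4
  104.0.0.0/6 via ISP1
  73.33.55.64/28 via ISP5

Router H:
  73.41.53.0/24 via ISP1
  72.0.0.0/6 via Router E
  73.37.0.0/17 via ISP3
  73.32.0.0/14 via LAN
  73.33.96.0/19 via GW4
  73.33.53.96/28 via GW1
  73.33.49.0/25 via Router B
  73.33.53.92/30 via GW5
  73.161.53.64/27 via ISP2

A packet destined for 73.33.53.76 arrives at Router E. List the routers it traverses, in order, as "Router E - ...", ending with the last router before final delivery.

At Router E: longest match for 73.33.53.76 is 73.0.0.0/10 -> Router G
At Router G: longest match for 73.33.53.76 is 73.33.0.0/17 -> Router B
At Router B: longest match for 73.33.53.76 is 73.32.0.0/14 -> Router H
At Router H: longest match for 73.33.53.76 is 73.32.0.0/14 -> LAN

Router E - Router G - Router B - Router H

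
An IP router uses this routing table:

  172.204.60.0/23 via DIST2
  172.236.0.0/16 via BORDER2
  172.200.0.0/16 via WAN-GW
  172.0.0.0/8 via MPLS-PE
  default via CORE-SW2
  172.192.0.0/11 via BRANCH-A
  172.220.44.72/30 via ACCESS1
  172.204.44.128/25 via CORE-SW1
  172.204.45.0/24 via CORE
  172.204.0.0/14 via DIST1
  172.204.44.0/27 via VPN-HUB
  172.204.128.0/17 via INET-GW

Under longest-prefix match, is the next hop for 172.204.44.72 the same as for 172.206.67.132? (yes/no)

172.204.44.72: longest match 172.204.0.0/14 -> DIST1
172.206.67.132: longest match 172.204.0.0/14 -> DIST1

yes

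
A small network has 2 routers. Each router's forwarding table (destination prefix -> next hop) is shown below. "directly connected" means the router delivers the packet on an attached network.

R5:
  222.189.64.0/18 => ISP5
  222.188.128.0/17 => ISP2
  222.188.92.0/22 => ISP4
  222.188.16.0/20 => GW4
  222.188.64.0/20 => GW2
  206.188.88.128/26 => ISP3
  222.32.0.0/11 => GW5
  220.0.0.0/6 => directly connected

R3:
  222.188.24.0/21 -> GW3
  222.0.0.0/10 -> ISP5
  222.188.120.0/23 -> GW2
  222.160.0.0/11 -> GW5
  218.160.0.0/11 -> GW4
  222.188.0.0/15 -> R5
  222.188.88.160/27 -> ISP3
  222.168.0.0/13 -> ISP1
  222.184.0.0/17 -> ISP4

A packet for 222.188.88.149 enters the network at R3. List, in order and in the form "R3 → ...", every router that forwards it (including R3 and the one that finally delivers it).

At R3: longest match for 222.188.88.149 is 222.188.0.0/15 -> R5
At R5: longest match for 222.188.88.149 is 220.0.0.0/6 -> directly connected

R3 → R5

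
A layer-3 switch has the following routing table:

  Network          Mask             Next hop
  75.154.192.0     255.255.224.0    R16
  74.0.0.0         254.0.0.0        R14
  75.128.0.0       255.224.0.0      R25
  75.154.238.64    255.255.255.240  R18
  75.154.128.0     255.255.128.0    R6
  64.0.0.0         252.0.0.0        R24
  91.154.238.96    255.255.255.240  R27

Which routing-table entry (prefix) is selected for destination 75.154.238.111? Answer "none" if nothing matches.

Entries matching 75.154.238.111:
  74.0.0.0/7 (74.0.0.0 - 75.255.255.255)
  75.128.0.0/11 (75.128.0.0 - 75.159.255.255)
  75.154.128.0/17 (75.154.128.0 - 75.154.255.255)
Most specific is 75.154.128.0/17.

75.154.128.0/17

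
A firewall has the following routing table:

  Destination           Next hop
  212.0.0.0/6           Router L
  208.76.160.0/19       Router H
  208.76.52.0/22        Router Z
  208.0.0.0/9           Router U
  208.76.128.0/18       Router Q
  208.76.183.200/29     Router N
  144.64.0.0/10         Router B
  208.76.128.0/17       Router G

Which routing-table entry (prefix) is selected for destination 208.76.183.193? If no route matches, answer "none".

208.76.160.0/19

Entries matching 208.76.183.193:
  208.0.0.0/9 (208.0.0.0 - 208.127.255.255)
  208.76.128.0/17 (208.76.128.0 - 208.76.255.255)
  208.76.128.0/18 (208.76.128.0 - 208.76.191.255)
  208.76.160.0/19 (208.76.160.0 - 208.76.191.255)
Most specific is 208.76.160.0/19.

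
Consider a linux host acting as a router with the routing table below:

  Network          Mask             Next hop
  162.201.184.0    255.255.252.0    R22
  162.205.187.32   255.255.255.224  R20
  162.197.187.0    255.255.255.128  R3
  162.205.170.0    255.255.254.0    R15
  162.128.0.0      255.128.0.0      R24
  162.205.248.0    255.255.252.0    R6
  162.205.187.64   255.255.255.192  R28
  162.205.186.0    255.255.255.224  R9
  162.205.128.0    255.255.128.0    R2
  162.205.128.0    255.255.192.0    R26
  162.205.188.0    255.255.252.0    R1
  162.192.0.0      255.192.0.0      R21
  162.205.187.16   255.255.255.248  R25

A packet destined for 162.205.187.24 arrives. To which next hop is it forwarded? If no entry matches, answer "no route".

Routes whose prefix contains 162.205.187.24:
  162.128.0.0/9 (162.128.0.0 - 162.255.255.255) -> R24
  162.192.0.0/10 (162.192.0.0 - 162.255.255.255) -> R21
  162.205.128.0/17 (162.205.128.0 - 162.205.255.255) -> R2
  162.205.128.0/18 (162.205.128.0 - 162.205.191.255) -> R26
More-specific entries that do NOT match:
  162.205.187.16/29 (162.205.187.16 - 162.205.187.23) does not contain 162.205.187.24
  162.205.187.32/27 (162.205.187.32 - 162.205.187.63) does not contain 162.205.187.24
  162.205.186.0/27 (162.205.186.0 - 162.205.186.31) does not contain 162.205.187.24
  162.205.187.64/26 (162.205.187.64 - 162.205.187.127) does not contain 162.205.187.24
  162.197.187.0/25 (162.197.187.0 - 162.197.187.127) does not contain 162.205.187.24
  162.205.170.0/23 (162.205.170.0 - 162.205.171.255) does not contain 162.205.187.24
  162.201.184.0/22 (162.201.184.0 - 162.201.187.255) does not contain 162.205.187.24
  162.205.248.0/22 (162.205.248.0 - 162.205.251.255) does not contain 162.205.187.24
  162.205.188.0/22 (162.205.188.0 - 162.205.191.255) does not contain 162.205.187.24
Longest matching prefix is /18 -> next hop R26.

R26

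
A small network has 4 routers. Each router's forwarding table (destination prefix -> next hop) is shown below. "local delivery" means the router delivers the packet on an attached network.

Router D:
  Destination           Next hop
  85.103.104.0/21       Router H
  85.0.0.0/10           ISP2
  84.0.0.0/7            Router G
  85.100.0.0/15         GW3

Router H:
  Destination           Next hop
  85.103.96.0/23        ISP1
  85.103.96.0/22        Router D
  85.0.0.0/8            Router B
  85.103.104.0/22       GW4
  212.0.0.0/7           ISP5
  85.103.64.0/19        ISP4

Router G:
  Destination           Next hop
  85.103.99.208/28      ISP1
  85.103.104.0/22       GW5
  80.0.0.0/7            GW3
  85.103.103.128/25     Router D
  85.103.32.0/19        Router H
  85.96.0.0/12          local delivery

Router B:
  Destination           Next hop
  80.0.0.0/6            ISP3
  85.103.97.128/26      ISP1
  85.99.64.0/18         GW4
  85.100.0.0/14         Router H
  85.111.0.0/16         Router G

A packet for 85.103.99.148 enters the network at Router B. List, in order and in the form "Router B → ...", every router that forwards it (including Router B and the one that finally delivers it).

Router B → Router H → Router D → Router G

At Router B: longest match for 85.103.99.148 is 85.100.0.0/14 -> Router H
At Router H: longest match for 85.103.99.148 is 85.103.96.0/22 -> Router D
At Router D: longest match for 85.103.99.148 is 84.0.0.0/7 -> Router G
At Router G: longest match for 85.103.99.148 is 85.96.0.0/12 -> local delivery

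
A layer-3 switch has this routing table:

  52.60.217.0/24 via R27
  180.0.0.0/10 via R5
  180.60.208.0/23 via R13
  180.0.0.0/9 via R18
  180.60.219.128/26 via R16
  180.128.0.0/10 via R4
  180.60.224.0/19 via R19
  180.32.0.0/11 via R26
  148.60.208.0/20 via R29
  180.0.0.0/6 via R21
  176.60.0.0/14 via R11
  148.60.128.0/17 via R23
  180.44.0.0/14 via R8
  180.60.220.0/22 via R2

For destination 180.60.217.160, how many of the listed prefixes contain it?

Prefixes containing 180.60.217.160:
  180.0.0.0/6 (180.0.0.0 - 183.255.255.255)
  180.0.0.0/9 (180.0.0.0 - 180.127.255.255)
  180.0.0.0/10 (180.0.0.0 - 180.63.255.255)
  180.32.0.0/11 (180.32.0.0 - 180.63.255.255)
Total matching entries: 4.

4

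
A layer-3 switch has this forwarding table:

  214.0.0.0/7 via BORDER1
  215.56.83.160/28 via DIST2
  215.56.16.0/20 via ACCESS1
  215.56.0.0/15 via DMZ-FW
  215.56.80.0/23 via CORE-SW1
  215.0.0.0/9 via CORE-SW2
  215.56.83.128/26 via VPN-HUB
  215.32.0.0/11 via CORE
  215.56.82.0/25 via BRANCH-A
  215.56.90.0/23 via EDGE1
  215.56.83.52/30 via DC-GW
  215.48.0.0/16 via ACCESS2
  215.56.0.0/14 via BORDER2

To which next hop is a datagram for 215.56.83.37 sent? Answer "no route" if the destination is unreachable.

Routes whose prefix contains 215.56.83.37:
  214.0.0.0/7 (214.0.0.0 - 215.255.255.255) -> BORDER1
  215.0.0.0/9 (215.0.0.0 - 215.127.255.255) -> CORE-SW2
  215.32.0.0/11 (215.32.0.0 - 215.63.255.255) -> CORE
  215.56.0.0/14 (215.56.0.0 - 215.59.255.255) -> BORDER2
  215.56.0.0/15 (215.56.0.0 - 215.57.255.255) -> DMZ-FW
More-specific entries that do NOT match:
  215.56.83.52/30 (215.56.83.52 - 215.56.83.55) does not contain 215.56.83.37
  215.56.83.160/28 (215.56.83.160 - 215.56.83.175) does not contain 215.56.83.37
  215.56.83.128/26 (215.56.83.128 - 215.56.83.191) does not contain 215.56.83.37
  215.56.82.0/25 (215.56.82.0 - 215.56.82.127) does not contain 215.56.83.37
  215.56.80.0/23 (215.56.80.0 - 215.56.81.255) does not contain 215.56.83.37
  215.56.90.0/23 (215.56.90.0 - 215.56.91.255) does not contain 215.56.83.37
  215.56.16.0/20 (215.56.16.0 - 215.56.31.255) does not contain 215.56.83.37
  215.48.0.0/16 (215.48.0.0 - 215.48.255.255) does not contain 215.56.83.37
Longest matching prefix is /15 -> next hop DMZ-FW.

DMZ-FW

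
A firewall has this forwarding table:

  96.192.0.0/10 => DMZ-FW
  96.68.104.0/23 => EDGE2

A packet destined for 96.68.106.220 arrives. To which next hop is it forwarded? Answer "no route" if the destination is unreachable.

No entry's prefix contains 96.68.106.220; there is no default route.

no route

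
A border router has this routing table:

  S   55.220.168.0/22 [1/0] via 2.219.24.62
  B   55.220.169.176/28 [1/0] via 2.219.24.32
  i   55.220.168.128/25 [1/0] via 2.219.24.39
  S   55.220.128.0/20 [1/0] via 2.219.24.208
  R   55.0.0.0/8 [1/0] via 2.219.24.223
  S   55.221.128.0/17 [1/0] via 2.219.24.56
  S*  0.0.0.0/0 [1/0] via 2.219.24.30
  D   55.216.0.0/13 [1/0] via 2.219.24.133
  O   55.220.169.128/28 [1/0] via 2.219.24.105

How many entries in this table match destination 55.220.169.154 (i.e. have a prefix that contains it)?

4

Prefixes containing 55.220.169.154:
  0.0.0.0/0 (default, matches everything)
  55.0.0.0/8 (55.0.0.0 - 55.255.255.255)
  55.216.0.0/13 (55.216.0.0 - 55.223.255.255)
  55.220.168.0/22 (55.220.168.0 - 55.220.171.255)
Total matching entries: 4.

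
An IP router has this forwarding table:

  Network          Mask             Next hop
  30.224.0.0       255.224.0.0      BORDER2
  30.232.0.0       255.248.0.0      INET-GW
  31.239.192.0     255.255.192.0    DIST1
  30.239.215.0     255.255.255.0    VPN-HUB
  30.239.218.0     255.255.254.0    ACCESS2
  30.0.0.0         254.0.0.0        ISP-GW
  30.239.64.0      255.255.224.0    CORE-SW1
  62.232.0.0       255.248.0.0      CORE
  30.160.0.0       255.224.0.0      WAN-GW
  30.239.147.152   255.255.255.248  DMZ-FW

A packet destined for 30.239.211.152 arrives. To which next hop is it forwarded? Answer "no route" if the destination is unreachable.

INET-GW

Routes whose prefix contains 30.239.211.152:
  30.0.0.0/7 (30.0.0.0 - 31.255.255.255) -> ISP-GW
  30.224.0.0/11 (30.224.0.0 - 30.255.255.255) -> BORDER2
  30.232.0.0/13 (30.232.0.0 - 30.239.255.255) -> INET-GW
More-specific entries that do NOT match:
  30.239.147.152/29 (30.239.147.152 - 30.239.147.159) does not contain 30.239.211.152
  30.239.215.0/24 (30.239.215.0 - 30.239.215.255) does not contain 30.239.211.152
  30.239.218.0/23 (30.239.218.0 - 30.239.219.255) does not contain 30.239.211.152
  30.239.64.0/19 (30.239.64.0 - 30.239.95.255) does not contain 30.239.211.152
  31.239.192.0/18 (31.239.192.0 - 31.239.255.255) does not contain 30.239.211.152
Longest matching prefix is /13 -> next hop INET-GW.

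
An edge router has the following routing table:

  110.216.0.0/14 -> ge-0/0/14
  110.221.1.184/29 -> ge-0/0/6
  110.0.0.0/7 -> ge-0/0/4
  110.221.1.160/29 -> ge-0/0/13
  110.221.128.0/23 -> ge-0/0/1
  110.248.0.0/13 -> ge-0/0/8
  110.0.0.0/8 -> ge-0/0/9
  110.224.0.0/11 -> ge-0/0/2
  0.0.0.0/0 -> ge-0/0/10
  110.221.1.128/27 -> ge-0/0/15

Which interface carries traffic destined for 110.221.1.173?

Routes whose prefix contains 110.221.1.173:
  0.0.0.0/0 (default, matches everything) -> ge-0/0/10
  110.0.0.0/7 (110.0.0.0 - 111.255.255.255) -> ge-0/0/4
  110.0.0.0/8 (110.0.0.0 - 110.255.255.255) -> ge-0/0/9
More-specific entries that do NOT match:
  110.221.1.184/29 (110.221.1.184 - 110.221.1.191) does not contain 110.221.1.173
  110.221.1.160/29 (110.221.1.160 - 110.221.1.167) does not contain 110.221.1.173
  110.221.1.128/27 (110.221.1.128 - 110.221.1.159) does not contain 110.221.1.173
  110.221.128.0/23 (110.221.128.0 - 110.221.129.255) does not contain 110.221.1.173
  110.216.0.0/14 (110.216.0.0 - 110.219.255.255) does not contain 110.221.1.173
  110.248.0.0/13 (110.248.0.0 - 110.255.255.255) does not contain 110.221.1.173
  110.224.0.0/11 (110.224.0.0 - 110.255.255.255) does not contain 110.221.1.173
Longest matching prefix is /8 -> interface ge-0/0/9.

ge-0/0/9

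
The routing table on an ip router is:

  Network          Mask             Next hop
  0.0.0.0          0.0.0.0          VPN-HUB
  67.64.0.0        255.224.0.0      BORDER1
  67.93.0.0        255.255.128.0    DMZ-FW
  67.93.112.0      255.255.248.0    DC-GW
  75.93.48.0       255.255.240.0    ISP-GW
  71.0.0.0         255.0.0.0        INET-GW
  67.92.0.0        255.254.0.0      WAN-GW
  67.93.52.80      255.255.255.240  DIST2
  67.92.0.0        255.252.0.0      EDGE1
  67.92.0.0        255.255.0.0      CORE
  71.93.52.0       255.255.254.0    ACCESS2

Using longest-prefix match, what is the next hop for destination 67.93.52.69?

DMZ-FW

Routes whose prefix contains 67.93.52.69:
  0.0.0.0/0 (default, matches everything) -> VPN-HUB
  67.64.0.0/11 (67.64.0.0 - 67.95.255.255) -> BORDER1
  67.92.0.0/14 (67.92.0.0 - 67.95.255.255) -> EDGE1
  67.92.0.0/15 (67.92.0.0 - 67.93.255.255) -> WAN-GW
  67.93.0.0/17 (67.93.0.0 - 67.93.127.255) -> DMZ-FW
More-specific entries that do NOT match:
  67.93.52.80/28 (67.93.52.80 - 67.93.52.95) does not contain 67.93.52.69
  71.93.52.0/23 (71.93.52.0 - 71.93.53.255) does not contain 67.93.52.69
  67.93.112.0/21 (67.93.112.0 - 67.93.119.255) does not contain 67.93.52.69
  75.93.48.0/20 (75.93.48.0 - 75.93.63.255) does not contain 67.93.52.69
Longest matching prefix is /17 -> next hop DMZ-FW.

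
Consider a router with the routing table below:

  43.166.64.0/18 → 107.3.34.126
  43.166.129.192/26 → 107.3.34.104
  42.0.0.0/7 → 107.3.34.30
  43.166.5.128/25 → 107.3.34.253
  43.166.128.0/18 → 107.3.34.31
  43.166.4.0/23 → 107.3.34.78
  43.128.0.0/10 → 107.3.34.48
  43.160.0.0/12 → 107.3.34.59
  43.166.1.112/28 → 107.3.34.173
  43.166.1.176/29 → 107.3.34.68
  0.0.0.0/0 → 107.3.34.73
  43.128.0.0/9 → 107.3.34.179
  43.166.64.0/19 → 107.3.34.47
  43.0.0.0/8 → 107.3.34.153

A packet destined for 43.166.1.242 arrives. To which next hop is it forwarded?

Routes whose prefix contains 43.166.1.242:
  0.0.0.0/0 (default, matches everything) -> 107.3.34.73
  42.0.0.0/7 (42.0.0.0 - 43.255.255.255) -> 107.3.34.30
  43.0.0.0/8 (43.0.0.0 - 43.255.255.255) -> 107.3.34.153
  43.128.0.0/9 (43.128.0.0 - 43.255.255.255) -> 107.3.34.179
  43.128.0.0/10 (43.128.0.0 - 43.191.255.255) -> 107.3.34.48
  43.160.0.0/12 (43.160.0.0 - 43.175.255.255) -> 107.3.34.59
More-specific entries that do NOT match:
  43.166.1.176/29 (43.166.1.176 - 43.166.1.183) does not contain 43.166.1.242
  43.166.1.112/28 (43.166.1.112 - 43.166.1.127) does not contain 43.166.1.242
  43.166.129.192/26 (43.166.129.192 - 43.166.129.255) does not contain 43.166.1.242
  43.166.5.128/25 (43.166.5.128 - 43.166.5.255) does not contain 43.166.1.242
  43.166.4.0/23 (43.166.4.0 - 43.166.5.255) does not contain 43.166.1.242
  43.166.64.0/19 (43.166.64.0 - 43.166.95.255) does not contain 43.166.1.242
  43.166.64.0/18 (43.166.64.0 - 43.166.127.255) does not contain 43.166.1.242
  43.166.128.0/18 (43.166.128.0 - 43.166.191.255) does not contain 43.166.1.242
Longest matching prefix is /12 -> next hop 107.3.34.59.

107.3.34.59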